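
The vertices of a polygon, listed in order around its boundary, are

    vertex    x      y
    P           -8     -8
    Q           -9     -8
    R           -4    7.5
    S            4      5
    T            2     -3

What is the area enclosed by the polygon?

Cross-terms: -8, -99.5, -50, -22, -40  ⇒  Σ = -219.5
Area = |Σ|/2 = 109.75.

109.75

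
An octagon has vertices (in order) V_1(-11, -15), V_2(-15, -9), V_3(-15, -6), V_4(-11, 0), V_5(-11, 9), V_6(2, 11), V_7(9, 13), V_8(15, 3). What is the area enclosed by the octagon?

454

Cross-terms: -126, -45, -66, -99, -139, -73, -168, -192  ⇒  Σ = -908
Area = |Σ|/2 = 454.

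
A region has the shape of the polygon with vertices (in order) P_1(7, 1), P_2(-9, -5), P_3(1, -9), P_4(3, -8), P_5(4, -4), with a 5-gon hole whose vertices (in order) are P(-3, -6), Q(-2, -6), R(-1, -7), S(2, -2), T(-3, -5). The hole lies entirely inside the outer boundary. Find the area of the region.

Outer boundary:
Apply the shoelace formula: 2A = Σ (x_i·y_{i+1} − x_{i+1}·y_i), indices taken mod 5.
P_1→P_2: (7)(-5) − (-9)(1) = -26
P_2→P_3: (-9)(-9) − (1)(-5) = 86
P_3→P_4: (1)(-8) − (3)(-9) = 19
P_4→P_5: (3)(-4) − (4)(-8) = 20
P_5→P_1: (4)(1) − (7)(-4) = 32
Σ = 131
Area = |Σ|/2 = 65.5.
Hole:
Cross-terms: 6, 8, 16, -16, 3  ⇒  Σ = 17
Area = |Σ|/2 = 8.5.
Net area = 65.5 − 8.5 = 57.

57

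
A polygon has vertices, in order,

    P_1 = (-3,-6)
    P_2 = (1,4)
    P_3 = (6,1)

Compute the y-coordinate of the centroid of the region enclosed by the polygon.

Apply Gauss's area formula. First the cross-terms c_i = x_i·y_{i+1} − x_{i+1}·y_i:
  -6, -23, -33  ⇒  2A = -62, A = -31.
Then Σ (y_i + y_{i+1})·c_i = 62, so ȳ = 62 / (6·(-31)) = -1/3.

-1/3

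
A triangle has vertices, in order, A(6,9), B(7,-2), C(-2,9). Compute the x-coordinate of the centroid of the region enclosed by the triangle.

11/3

Apply the surveyor's formula. First the cross-terms c_i = x_i·y_{i+1} − x_{i+1}·y_i:
  -75, 59, -72  ⇒  2A = -88, A = -44.
Then Σ (x_i + x_{i+1})·c_i = -968, so x̄ = -968 / (6·(-44)) = 11/3.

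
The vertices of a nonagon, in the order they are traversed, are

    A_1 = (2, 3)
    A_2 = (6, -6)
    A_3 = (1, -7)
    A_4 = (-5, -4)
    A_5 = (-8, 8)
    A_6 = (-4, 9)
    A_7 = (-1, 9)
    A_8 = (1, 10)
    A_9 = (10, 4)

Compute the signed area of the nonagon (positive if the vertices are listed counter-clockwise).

-168.5

Apply the surveyor's formula: 2A = Σ (x_i·y_{i+1} − x_{i+1}·y_i), indices taken mod 9.
A_1→A_2: (2)(-6) − (6)(3) = -30
A_2→A_3: (6)(-7) − (1)(-6) = -36
A_3→A_4: (1)(-4) − (-5)(-7) = -39
A_4→A_5: (-5)(8) − (-8)(-4) = -72
A_5→A_6: (-8)(9) − (-4)(8) = -40
A_6→A_7: (-4)(9) − (-1)(9) = -27
A_7→A_8: (-1)(10) − (1)(9) = -19
A_8→A_9: (1)(4) − (10)(10) = -96
A_9→A_1: (10)(3) − (2)(4) = 22
Σ = -337
Signed area = Σ/2 = -168.5 (negative ⇒ clockwise traversal).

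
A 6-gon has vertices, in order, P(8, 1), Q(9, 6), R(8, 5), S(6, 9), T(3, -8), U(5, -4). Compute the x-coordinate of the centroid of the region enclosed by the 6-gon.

205/34

Apply the shoelace (surveyor's) formula. First the cross-terms c_i = x_i·y_{i+1} − x_{i+1}·y_i:
  39, -3, 42, -75, 28, 37  ⇒  2A = 68, A = 34.
Then Σ (x_i + x_{i+1})·c_i = 1230, so x̄ = 1230 / (6·34) = 205/34.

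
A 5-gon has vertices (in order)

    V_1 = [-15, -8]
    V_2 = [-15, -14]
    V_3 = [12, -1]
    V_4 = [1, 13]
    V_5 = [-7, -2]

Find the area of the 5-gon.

272.5

V_1→V_2: (-15)(-14) − (-15)(-8) = 90
V_2→V_3: (-15)(-1) − (12)(-14) = 183
V_3→V_4: (12)(13) − (1)(-1) = 157
V_4→V_5: (1)(-2) − (-7)(13) = 89
V_5→V_1: (-7)(-8) − (-15)(-2) = 26
Σ = 545
Area = |Σ|/2 = 272.5.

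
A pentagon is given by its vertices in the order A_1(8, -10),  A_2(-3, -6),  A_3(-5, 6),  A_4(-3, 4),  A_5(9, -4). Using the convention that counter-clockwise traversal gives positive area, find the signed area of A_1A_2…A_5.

-105

Σ = (-78) + (-48) + (-2) + (-24) + (-58) = -210
Signed area = Σ/2 = -105 (negative ⇒ clockwise traversal).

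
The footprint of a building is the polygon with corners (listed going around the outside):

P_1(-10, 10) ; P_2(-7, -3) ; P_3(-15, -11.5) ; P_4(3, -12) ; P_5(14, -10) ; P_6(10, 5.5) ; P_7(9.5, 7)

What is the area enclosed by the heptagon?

423.875

Σ = (100) + (35.5) + (214.5) + (138) + (177) + (17.75) + (165) = 847.75
Area = |Σ|/2 = 423.875.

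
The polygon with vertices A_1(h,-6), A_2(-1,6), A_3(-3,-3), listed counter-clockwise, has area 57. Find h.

The doubled signed area Σ (x_i y_{i+1} − x_{i+1} y_i) is linear in h.
With h=0 it equals 33; the coefficient of h is 9 (from the two edges through A_1).
So 9·h + 33 = 2·57 = 114 ⇒ h = 9.

9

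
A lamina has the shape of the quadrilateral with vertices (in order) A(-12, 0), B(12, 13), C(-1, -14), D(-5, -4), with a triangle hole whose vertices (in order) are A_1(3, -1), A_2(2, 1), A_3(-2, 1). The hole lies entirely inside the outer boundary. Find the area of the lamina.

Outer boundary:
Apply the shoelace (surveyor's) formula: 2A = Σ (x_i·y_{i+1} − x_{i+1}·y_i), indices taken mod 4.
Σ = (-156) + (-155) + (-66) + (-48) = -425
Area = |Σ|/2 = 212.5.
Hole:
Σ = (5) + (4) + (-1) = 8
Area = |Σ|/2 = 4.
Net area = 212.5 − 4 = 208.5.

208.5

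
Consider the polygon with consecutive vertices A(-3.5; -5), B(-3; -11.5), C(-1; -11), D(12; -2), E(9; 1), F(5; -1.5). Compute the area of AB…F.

81

Σ = (25.25) + (21.5) + (134) + (30) + (-18.5) + (-30.25) = 162
Area = |Σ|/2 = 81.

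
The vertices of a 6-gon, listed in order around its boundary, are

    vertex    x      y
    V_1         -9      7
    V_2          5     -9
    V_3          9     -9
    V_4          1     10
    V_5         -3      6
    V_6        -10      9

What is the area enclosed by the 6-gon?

130.5

Σ = (46) + (36) + (99) + (36) + (33) + (11) = 261
Area = |Σ|/2 = 130.5.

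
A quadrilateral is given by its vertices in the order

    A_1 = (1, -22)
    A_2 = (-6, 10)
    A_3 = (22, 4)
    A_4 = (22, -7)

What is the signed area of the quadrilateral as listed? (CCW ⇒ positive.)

Apply Gauss's area formula: 2A = Σ (x_i·y_{i+1} − x_{i+1}·y_i), indices taken mod 4.
Σ = (-122) + (-244) + (-242) + (-477) = -1085
Signed area = Σ/2 = -542.5 (negative ⇒ clockwise traversal).

-542.5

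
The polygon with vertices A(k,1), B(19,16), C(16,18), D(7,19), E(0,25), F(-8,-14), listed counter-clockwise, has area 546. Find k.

16

Write out the shoelace sum; only the two edges meeting at A involve k:
2·Area = [((-8)·1 − k·(-14)) + (k·16 − 19·1)] + 639
       = 30·k + 612 = 1092
⇒ k = 16.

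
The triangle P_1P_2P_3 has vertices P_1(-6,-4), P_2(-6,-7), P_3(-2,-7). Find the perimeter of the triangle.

|P_1P_2| = √((0)² + (-3)²) = √9 = 3
|P_2P_3| = √((4)² + (0)²) = √16 = 4
|P_3P_1| = √((-4)² + (3)²) = √25 = 5
Perimeter = 3 + 4 + 5 = 12.

12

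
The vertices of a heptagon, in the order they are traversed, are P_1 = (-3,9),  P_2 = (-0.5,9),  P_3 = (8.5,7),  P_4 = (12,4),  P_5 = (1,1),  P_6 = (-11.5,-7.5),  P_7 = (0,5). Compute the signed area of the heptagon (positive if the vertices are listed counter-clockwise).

-91.5

Apply the shoelace (surveyor's) formula: 2A = Σ (x_i·y_{i+1} − x_{i+1}·y_i), indices taken mod 7.
Σ = (-22.5) + (-80) + (-50) + (8) + (4) + (-57.5) + (15) = -183
Signed area = Σ/2 = -91.5 (negative ⇒ clockwise traversal).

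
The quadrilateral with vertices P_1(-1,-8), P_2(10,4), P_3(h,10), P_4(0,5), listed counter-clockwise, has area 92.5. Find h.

Write out the shoelace sum; only the two edges meeting at P_3 involve h:
2·Area = [(10·10 − h·4) + (h·5 − 0·10)] + 81
       = 1·h + 181 = 185
⇒ h = 4.

4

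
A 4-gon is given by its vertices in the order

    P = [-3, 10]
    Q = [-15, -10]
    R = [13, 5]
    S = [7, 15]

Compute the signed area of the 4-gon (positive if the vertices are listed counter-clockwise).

Cross-terms: 180, 55, 160, 115  ⇒  Σ = 510
Signed area = Σ/2 = 255 (positive ⇒ counter-clockwise traversal).

255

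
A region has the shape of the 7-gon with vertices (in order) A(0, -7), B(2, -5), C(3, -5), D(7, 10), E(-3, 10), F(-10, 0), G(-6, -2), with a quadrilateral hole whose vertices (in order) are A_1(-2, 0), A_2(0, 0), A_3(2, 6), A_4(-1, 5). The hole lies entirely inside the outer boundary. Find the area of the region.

160

Outer boundary:
A→B: (0)(-5) − (2)(-7) = 14
B→C: (2)(-5) − (3)(-5) = 5
C→D: (3)(10) − (7)(-5) = 65
D→E: (7)(10) − (-3)(10) = 100
E→F: (-3)(0) − (-10)(10) = 100
F→G: (-10)(-2) − (-6)(0) = 20
G→A: (-6)(-7) − (0)(-2) = 42
Σ = 346
Area = |Σ|/2 = 173.
Hole:
Apply Gauss's area formula: 2A = Σ (x_i·y_{i+1} − x_{i+1}·y_i), indices taken mod 4.
Σ = (0) + (0) + (16) + (10) = 26
Area = |Σ|/2 = 13.
Net area = 173 − 13 = 160.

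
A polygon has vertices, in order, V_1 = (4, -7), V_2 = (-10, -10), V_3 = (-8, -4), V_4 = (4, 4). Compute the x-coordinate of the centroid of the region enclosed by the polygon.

Apply the shoelace formula. First the cross-terms c_i = x_i·y_{i+1} − x_{i+1}·y_i:
  -110, -40, -16, -44  ⇒  2A = -210, A = -105.
Then Σ (x_i + x_{i+1})·c_i = 1092, so x̄ = 1092 / (6·(-105)) = -26/15.

-26/15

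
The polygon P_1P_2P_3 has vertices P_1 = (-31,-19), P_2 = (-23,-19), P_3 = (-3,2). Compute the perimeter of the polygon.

72

|P_1P_2| = √((8)² + (0)²) = √64 = 8
|P_2P_3| = √((20)² + (21)²) = √841 = 29
|P_3P_1| = √((-28)² + (-21)²) = √1225 = 35
Perimeter = 8 + 29 + 35 = 72.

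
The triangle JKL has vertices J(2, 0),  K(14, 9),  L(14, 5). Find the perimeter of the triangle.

|JK| = √((12)² + (9)²) = √225 = 15
|KL| = √((0)² + (-4)²) = √16 = 4
|LJ| = √((-12)² + (-5)²) = √169 = 13
Perimeter = 15 + 4 + 13 = 32.

32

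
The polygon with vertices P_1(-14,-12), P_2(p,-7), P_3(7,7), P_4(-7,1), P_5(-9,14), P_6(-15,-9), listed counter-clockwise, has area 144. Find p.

-9

Write out the shoelace sum; only the two edges meeting at P_2 involve p:
2·Area = [((-14)·(-7) − p·(-12)) + (p·7 − 7·(-7))] + 312
       = 19·p + 459 = 288
⇒ p = -9.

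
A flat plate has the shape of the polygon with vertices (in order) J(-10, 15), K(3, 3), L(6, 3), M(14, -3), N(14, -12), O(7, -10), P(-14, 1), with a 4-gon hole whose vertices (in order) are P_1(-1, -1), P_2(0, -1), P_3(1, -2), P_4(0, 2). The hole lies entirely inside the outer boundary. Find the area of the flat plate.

Outer boundary:
Apply the surveyor's formula: 2A = Σ (x_i·y_{i+1} − x_{i+1}·y_i), indices taken mod 7.
Σ = (-75) + (-9) + (-60) + (-126) + (-56) + (-133) + (-200) = -659
Area = |Σ|/2 = 329.5.
Hole:
Apply the shoelace formula: 2A = Σ (x_i·y_{i+1} − x_{i+1}·y_i), indices taken mod 4.
Σ = (1) + (1) + (2) + (2) = 6
Area = |Σ|/2 = 3.
Net area = 329.5 − 3 = 326.5.

326.5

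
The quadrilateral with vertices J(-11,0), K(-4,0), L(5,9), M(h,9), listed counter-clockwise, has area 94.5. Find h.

The doubled signed area Σ (x_i y_{i+1} − x_{i+1} y_i) is linear in h.
With h=0 it equals 108; the coefficient of h is -9 (from the two edges through M).
So -9·h + 108 = 2·94.5 = 189 ⇒ h = -9.

-9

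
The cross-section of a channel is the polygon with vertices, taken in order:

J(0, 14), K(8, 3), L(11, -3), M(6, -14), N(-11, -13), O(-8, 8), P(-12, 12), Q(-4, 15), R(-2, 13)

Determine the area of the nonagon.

455.5

Apply the shoelace (surveyor's) formula: 2A = Σ (x_i·y_{i+1} − x_{i+1}·y_i), indices taken mod 9.
Cross-terms: -112, -57, -136, -232, -192, 0, -132, -22, -28  ⇒  Σ = -911
Area = |Σ|/2 = 455.5.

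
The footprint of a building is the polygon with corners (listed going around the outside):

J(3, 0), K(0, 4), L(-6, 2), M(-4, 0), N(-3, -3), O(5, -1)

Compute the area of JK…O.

Σ = (12) + (24) + (8) + (12) + (18) + (3) = 77
Area = |Σ|/2 = 38.5.

38.5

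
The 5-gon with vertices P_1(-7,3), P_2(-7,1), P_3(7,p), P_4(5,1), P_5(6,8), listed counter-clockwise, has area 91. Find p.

-5

Write out the shoelace sum; only the two edges meeting at P_3 involve p:
2·Area = [((-7)·p − 7·1) + (7·1 − 5·p)] + 122
       = -12·p + 122 = 182
⇒ p = -5.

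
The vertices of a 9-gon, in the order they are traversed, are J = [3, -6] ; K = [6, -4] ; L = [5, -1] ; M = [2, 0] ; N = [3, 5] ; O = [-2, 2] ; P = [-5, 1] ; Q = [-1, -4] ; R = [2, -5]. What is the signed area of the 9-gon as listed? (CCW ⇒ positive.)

Apply the shoelace formula: 2A = Σ (x_i·y_{i+1} − x_{i+1}·y_i), indices taken mod 9.
Cross-terms: 24, 14, 2, 10, 16, 8, 21, 13, 3  ⇒  Σ = 111
Signed area = Σ/2 = 55.5 (positive ⇒ counter-clockwise traversal).

55.5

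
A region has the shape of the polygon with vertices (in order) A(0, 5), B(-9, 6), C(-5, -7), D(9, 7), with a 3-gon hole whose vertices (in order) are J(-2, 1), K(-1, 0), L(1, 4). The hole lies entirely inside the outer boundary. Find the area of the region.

Outer boundary:
Cross-terms: 45, 93, 28, 45  ⇒  Σ = 211
Area = |Σ|/2 = 105.5.
Hole:
Apply Gauss's area formula: 2A = Σ (x_i·y_{i+1} − x_{i+1}·y_i), indices taken mod 3.
Σ = (1) + (-4) + (9) = 6
Area = |Σ|/2 = 3.
Net area = 105.5 − 3 = 102.5.

102.5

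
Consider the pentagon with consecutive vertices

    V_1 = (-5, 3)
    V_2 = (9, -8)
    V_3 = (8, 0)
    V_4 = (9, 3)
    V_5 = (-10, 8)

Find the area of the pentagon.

Apply Gauss's area formula: 2A = Σ (x_i·y_{i+1} − x_{i+1}·y_i), indices taken mod 5.
Σ = (13) + (64) + (24) + (102) + (10) = 213
Area = |Σ|/2 = 106.5.

106.5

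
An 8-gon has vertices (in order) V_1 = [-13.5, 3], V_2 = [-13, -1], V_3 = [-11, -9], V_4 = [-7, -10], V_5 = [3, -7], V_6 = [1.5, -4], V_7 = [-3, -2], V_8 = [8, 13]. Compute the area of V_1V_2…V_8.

V_1→V_2: (-13.5)(-1) − (-13)(3) = 52.5
V_2→V_3: (-13)(-9) − (-11)(-1) = 106
V_3→V_4: (-11)(-10) − (-7)(-9) = 47
V_4→V_5: (-7)(-7) − (3)(-10) = 79
V_5→V_6: (3)(-4) − (1.5)(-7) = -1.5
V_6→V_7: (1.5)(-2) − (-3)(-4) = -15
V_7→V_8: (-3)(13) − (8)(-2) = -23
V_8→V_1: (8)(3) − (-13.5)(13) = 199.5
Σ = 444.5
Area = |Σ|/2 = 222.25.

222.25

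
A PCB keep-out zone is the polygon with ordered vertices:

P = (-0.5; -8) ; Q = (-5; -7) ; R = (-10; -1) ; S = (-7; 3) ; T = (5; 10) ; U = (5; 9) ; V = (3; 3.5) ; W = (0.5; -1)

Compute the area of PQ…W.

123.625

Apply the shoelace (surveyor's) formula: 2A = Σ (x_i·y_{i+1} − x_{i+1}·y_i), indices taken mod 8.
Σ = (-36.5) + (-65) + (-37) + (-85) + (-5) + (-9.5) + (-4.75) + (-4.5) = -247.25
Area = |Σ|/2 = 123.625.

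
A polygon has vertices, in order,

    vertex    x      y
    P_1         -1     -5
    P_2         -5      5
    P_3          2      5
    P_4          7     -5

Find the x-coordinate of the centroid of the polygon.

0.8

Apply the shoelace formula. First the cross-terms c_i = x_i·y_{i+1} − x_{i+1}·y_i:
  -30, -35, -45, -40  ⇒  2A = -150, A = -75.
Then Σ (x_i + x_{i+1})·c_i = -360, so x̄ = -360 / (6·(-75)) = 0.8.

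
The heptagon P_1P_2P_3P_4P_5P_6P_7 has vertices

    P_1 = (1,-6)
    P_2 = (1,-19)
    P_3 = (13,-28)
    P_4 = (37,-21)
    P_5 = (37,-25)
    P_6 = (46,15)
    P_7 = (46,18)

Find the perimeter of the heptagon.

152

|P_1P_2| = √((0)² + (-13)²) = √169 = 13
|P_2P_3| = √((12)² + (-9)²) = √225 = 15
|P_3P_4| = √((24)² + (7)²) = √625 = 25
|P_4P_5| = √((0)² + (-4)²) = √16 = 4
|P_5P_6| = √((9)² + (40)²) = √1681 = 41
|P_6P_7| = √((0)² + (3)²) = √9 = 3
|P_7P_1| = √((-45)² + (-24)²) = √2601 = 51
Perimeter = 13 + 15 + 25 + 4 + 41 + 3 + 51 = 152.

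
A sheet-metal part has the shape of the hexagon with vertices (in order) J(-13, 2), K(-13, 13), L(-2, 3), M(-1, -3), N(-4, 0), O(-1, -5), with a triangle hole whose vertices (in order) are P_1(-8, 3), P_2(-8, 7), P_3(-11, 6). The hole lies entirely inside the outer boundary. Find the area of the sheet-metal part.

Outer boundary:
Σ = (-143) + (-13) + (9) + (-12) + (20) + (-67) = -206
Area = |Σ|/2 = 103.
Hole:
Apply the shoelace formula: 2A = Σ (x_i·y_{i+1} − x_{i+1}·y_i), indices taken mod 3.
Cross-terms: -32, 29, 15  ⇒  Σ = 12
Area = |Σ|/2 = 6.
Net area = 103 − 6 = 97.

97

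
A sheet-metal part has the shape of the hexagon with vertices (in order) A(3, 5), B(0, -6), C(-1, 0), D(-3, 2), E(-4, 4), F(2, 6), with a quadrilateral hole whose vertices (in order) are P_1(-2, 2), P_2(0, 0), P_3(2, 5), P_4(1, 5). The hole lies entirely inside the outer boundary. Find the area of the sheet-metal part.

26.5

Outer boundary:
Apply the shoelace formula: 2A = Σ (x_i·y_{i+1} − x_{i+1}·y_i), indices taken mod 6.
Σ = (-18) + (-6) + (-2) + (-4) + (-32) + (-8) = -70
Area = |Σ|/2 = 35.
Hole:
Apply Gauss's area formula: 2A = Σ (x_i·y_{i+1} − x_{i+1}·y_i), indices taken mod 4.
Cross-terms: 0, 0, 5, 12  ⇒  Σ = 17
Area = |Σ|/2 = 8.5.
Net area = 35 − 8.5 = 26.5.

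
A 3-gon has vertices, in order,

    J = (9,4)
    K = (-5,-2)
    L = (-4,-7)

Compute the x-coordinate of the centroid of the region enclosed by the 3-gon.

Apply the shoelace formula. First the cross-terms c_i = x_i·y_{i+1} − x_{i+1}·y_i:
  2, 27, 47  ⇒  2A = 76, A = 38.
Then Σ (x_i + x_{i+1})·c_i = 0, so x̄ = 0 / (6·38) = 0.

0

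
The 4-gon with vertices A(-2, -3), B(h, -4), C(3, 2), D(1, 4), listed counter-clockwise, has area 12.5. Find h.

-2

The doubled signed area Σ (x_i y_{i+1} − x_{i+1} y_i) is linear in h.
With h=0 it equals 35; the coefficient of h is 5 (from the two edges through B).
So 5·h + 35 = 2·12.5 = 25 ⇒ h = -2.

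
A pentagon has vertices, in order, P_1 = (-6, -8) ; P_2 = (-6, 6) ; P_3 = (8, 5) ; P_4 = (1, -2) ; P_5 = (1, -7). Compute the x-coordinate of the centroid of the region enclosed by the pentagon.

-43/34

Apply the shoelace (surveyor's) formula. First the cross-terms c_i = x_i·y_{i+1} − x_{i+1}·y_i:
  -84, -78, -21, -5, -50  ⇒  2A = -238, A = -119.
Then Σ (x_i + x_{i+1})·c_i = 903, so x̄ = 903 / (6·(-119)) = -43/34.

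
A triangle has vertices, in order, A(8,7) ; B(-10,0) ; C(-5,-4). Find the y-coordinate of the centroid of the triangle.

1

Apply the surveyor's formula. First the cross-terms c_i = x_i·y_{i+1} − x_{i+1}·y_i:
  70, 40, -3  ⇒  2A = 107, A = 53.5.
Then Σ (y_i + y_{i+1})·c_i = 321, so ȳ = 321 / (6·53.5) = 1.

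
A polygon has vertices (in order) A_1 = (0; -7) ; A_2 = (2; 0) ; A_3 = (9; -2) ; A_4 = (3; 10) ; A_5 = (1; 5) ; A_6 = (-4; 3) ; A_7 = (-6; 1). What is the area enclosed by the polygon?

Apply the surveyor's formula: 2A = Σ (x_i·y_{i+1} − x_{i+1}·y_i), indices taken mod 7.
Σ = (14) + (-4) + (96) + (5) + (23) + (14) + (42) = 190
Area = |Σ|/2 = 95.

95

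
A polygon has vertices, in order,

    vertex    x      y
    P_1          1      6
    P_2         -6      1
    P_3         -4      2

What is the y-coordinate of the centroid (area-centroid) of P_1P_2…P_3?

3

Apply the surveyor's formula. First the cross-terms c_i = x_i·y_{i+1} − x_{i+1}·y_i:
  37, -8, -26  ⇒  2A = 3, A = 1.5.
Then Σ (y_i + y_{i+1})·c_i = 27, so ȳ = 27 / (6·1.5) = 3.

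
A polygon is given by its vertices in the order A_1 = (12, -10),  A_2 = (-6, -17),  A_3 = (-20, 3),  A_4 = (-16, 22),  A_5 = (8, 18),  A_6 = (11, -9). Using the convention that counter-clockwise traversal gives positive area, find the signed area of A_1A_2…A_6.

-875

Cross-terms: -264, -358, -392, -464, -270, -2  ⇒  Σ = -1750
Signed area = Σ/2 = -875 (negative ⇒ clockwise traversal).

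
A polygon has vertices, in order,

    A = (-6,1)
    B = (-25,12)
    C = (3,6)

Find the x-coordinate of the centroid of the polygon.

Apply the shoelace (surveyor's) formula. First the cross-terms c_i = x_i·y_{i+1} − x_{i+1}·y_i:
  -47, -186, 39  ⇒  2A = -194, A = -97.
Then Σ (x_i + x_{i+1})·c_i = 5432, so x̄ = 5432 / (6·(-97)) = -28/3.

-28/3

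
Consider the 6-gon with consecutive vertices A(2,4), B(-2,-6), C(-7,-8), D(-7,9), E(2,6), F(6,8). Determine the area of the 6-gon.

A→B: (2)(-6) − (-2)(4) = -4
B→C: (-2)(-8) − (-7)(-6) = -26
C→D: (-7)(9) − (-7)(-8) = -119
D→E: (-7)(6) − (2)(9) = -60
E→F: (2)(8) − (6)(6) = -20
F→A: (6)(4) − (2)(8) = 8
Σ = -221
Area = |Σ|/2 = 110.5.

110.5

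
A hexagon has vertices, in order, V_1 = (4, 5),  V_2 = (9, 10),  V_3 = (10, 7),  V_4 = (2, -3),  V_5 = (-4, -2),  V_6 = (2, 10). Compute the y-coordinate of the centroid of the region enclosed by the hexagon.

769/252

Apply the shoelace (surveyor's) formula. First the cross-terms c_i = x_i·y_{i+1} − x_{i+1}·y_i:
  -5, -37, -44, -16, -36, -30  ⇒  2A = -168, A = -84.
Then Σ (y_i + y_{i+1})·c_i = -1538, so ȳ = -1538 / (6·(-84)) = 769/252.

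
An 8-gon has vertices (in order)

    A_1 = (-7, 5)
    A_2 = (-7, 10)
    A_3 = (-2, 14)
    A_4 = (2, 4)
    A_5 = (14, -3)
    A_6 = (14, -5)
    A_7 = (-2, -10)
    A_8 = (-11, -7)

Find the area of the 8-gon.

294.5

Cross-terms: -35, -78, -36, -62, -28, -150, -96, -104  ⇒  Σ = -589
Area = |Σ|/2 = 294.5.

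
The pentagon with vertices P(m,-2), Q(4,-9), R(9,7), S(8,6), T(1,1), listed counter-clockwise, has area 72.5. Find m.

Write out the shoelace sum; only the two edges meeting at P involve m:
2·Area = [(1·(-2) − m·1) + (m·(-9) − 4·(-2))] + 109
       = -10·m + 115 = 145
⇒ m = -3.

-3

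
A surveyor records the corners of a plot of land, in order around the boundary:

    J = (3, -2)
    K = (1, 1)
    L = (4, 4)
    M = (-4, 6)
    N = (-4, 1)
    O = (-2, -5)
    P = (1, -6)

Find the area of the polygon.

60

Apply the shoelace (surveyor's) formula: 2A = Σ (x_i·y_{i+1} − x_{i+1}·y_i), indices taken mod 7.
Cross-terms: 5, 0, 40, 20, 22, 17, 16  ⇒  Σ = 120
Area = |Σ|/2 = 60.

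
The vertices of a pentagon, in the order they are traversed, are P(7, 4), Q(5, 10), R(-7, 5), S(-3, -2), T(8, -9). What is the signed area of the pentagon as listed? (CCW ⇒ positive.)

P→Q: (7)(10) − (5)(4) = 50
Q→R: (5)(5) − (-7)(10) = 95
R→S: (-7)(-2) − (-3)(5) = 29
S→T: (-3)(-9) − (8)(-2) = 43
T→P: (8)(4) − (7)(-9) = 95
Σ = 312
Signed area = Σ/2 = 156 (positive ⇒ counter-clockwise traversal).

156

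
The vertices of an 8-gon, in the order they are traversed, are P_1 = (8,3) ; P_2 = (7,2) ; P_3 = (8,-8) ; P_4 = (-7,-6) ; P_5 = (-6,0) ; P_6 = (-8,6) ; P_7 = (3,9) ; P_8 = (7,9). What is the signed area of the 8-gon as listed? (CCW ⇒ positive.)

-215

Apply the shoelace (surveyor's) formula: 2A = Σ (x_i·y_{i+1} − x_{i+1}·y_i), indices taken mod 8.
Cross-terms: -5, -72, -104, -36, -36, -90, -36, -51  ⇒  Σ = -430
Signed area = Σ/2 = -215 (negative ⇒ clockwise traversal).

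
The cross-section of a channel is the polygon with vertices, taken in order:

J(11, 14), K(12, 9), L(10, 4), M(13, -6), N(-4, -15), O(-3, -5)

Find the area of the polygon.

227

Apply Gauss's area formula: 2A = Σ (x_i·y_{i+1} − x_{i+1}·y_i), indices taken mod 6.
Σ = (-69) + (-42) + (-112) + (-219) + (-25) + (13) = -454
Area = |Σ|/2 = 227.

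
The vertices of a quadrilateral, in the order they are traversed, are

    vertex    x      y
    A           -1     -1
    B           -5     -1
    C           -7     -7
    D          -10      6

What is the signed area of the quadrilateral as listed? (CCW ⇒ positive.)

-36

Apply the shoelace formula: 2A = Σ (x_i·y_{i+1} − x_{i+1}·y_i), indices taken mod 4.
A→B: (-1)(-1) − (-5)(-1) = -4
B→C: (-5)(-7) − (-7)(-1) = 28
C→D: (-7)(6) − (-10)(-7) = -112
D→A: (-10)(-1) − (-1)(6) = 16
Σ = -72
Signed area = Σ/2 = -36 (negative ⇒ clockwise traversal).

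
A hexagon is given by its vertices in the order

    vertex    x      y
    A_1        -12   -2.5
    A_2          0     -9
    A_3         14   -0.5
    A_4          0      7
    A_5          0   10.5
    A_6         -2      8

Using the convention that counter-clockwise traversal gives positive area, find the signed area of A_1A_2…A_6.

227

Cross-terms: 108, 126, 98, 0, 21, 101  ⇒  Σ = 454
Signed area = Σ/2 = 227 (positive ⇒ counter-clockwise traversal).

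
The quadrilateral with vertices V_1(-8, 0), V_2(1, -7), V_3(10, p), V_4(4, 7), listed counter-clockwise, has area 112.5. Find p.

9

The doubled signed area Σ (x_i y_{i+1} − x_{i+1} y_i) is linear in p.
With p=0 it equals 252; the coefficient of p is -3 (from the two edges through V_3).
So -3·p + 252 = 2·112.5 = 225 ⇒ p = 9.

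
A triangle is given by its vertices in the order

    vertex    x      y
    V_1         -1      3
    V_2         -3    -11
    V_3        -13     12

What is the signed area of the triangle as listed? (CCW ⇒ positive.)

-93

Apply the shoelace formula: 2A = Σ (x_i·y_{i+1} − x_{i+1}·y_i), indices taken mod 3.
Σ = (20) + (-179) + (-27) = -186
Signed area = Σ/2 = -93 (negative ⇒ clockwise traversal).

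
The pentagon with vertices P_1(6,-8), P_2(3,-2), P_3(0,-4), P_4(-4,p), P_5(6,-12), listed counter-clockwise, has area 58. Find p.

-10

The doubled signed area Σ (x_i y_{i+1} − x_{i+1} y_i) is linear in p.
With p=0 it equals 56; the coefficient of p is -6 (from the two edges through P_4).
So -6·p + 56 = 2·58 = 116 ⇒ p = -10.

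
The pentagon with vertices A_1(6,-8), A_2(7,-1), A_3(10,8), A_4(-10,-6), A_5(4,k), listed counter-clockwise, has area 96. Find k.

Write out the shoelace sum; only the two edges meeting at A_5 involve k:
2·Area = [((-10)·k − 4·(-6)) + (4·(-8) − 6·k)] + 136
       = -16·k + 128 = 192
⇒ k = -4.

-4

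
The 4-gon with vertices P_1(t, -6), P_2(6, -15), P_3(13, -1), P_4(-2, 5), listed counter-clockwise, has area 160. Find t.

Write out the shoelace sum; only the two edges meeting at P_1 involve t:
2·Area = [((-2)·(-6) − t·5) + (t·(-15) − 6·(-6))] + 252
       = -20·t + 300 = 320
⇒ t = -1.

-1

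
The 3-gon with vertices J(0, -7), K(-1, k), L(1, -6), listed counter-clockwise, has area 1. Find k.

-10

The doubled signed area Σ (x_i y_{i+1} − x_{i+1} y_i) is linear in k.
With k=0 it equals -8; the coefficient of k is -1 (from the two edges through K).
So -1·k + -8 = 2·1 = 2 ⇒ k = -10.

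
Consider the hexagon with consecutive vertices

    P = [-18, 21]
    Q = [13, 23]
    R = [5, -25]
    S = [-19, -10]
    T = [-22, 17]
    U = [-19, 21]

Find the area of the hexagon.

Apply the surveyor's formula: 2A = Σ (x_i·y_{i+1} − x_{i+1}·y_i), indices taken mod 6.
Σ = (-687) + (-440) + (-525) + (-543) + (-139) + (-21) = -2355
Area = |Σ|/2 = 1177.5.

1177.5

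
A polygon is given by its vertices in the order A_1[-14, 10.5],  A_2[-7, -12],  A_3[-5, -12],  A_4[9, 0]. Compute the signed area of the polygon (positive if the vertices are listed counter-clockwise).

234

Σ = (241.5) + (24) + (108) + (94.5) = 468
Signed area = Σ/2 = 234 (positive ⇒ counter-clockwise traversal).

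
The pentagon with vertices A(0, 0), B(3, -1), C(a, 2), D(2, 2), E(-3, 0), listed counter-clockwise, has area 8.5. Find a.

Write out the shoelace sum; only the two edges meeting at C involve a:
2·Area = [(3·2 − a·(-1)) + (a·2 − 2·2)] + 6
       = 3·a + 8 = 17
⇒ a = 3.

3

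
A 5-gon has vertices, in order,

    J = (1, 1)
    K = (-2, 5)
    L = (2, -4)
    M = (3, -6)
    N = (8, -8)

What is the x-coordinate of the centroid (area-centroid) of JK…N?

Apply the shoelace formula. First the cross-terms c_i = x_i·y_{i+1} − x_{i+1}·y_i:
  7, -2, 0, 24, 16  ⇒  2A = 45, A = 22.5.
Then Σ (x_i + x_{i+1})·c_i = 401, so x̄ = 401 / (6·22.5) = 401/135.

401/135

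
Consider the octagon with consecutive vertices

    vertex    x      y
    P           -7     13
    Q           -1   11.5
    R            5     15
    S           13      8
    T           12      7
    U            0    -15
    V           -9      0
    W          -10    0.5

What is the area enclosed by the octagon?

373

Σ = (-67.5) + (-72.5) + (-155) + (-5) + (-180) + (-135) + (-4.5) + (-126.5) = -746
Area = |Σ|/2 = 373.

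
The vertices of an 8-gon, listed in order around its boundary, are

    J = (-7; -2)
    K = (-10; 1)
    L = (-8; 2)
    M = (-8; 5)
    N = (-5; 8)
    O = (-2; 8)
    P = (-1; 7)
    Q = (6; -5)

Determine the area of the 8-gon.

108

Apply the surveyor's formula: 2A = Σ (x_i·y_{i+1} − x_{i+1}·y_i), indices taken mod 8.
Cross-terms: -27, -12, -24, -39, -24, -6, -37, -47  ⇒  Σ = -216
Area = |Σ|/2 = 108.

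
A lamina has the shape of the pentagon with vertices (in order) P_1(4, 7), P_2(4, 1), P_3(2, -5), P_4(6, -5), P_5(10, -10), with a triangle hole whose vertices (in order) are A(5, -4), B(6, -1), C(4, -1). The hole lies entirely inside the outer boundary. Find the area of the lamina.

34

Outer boundary:
P_1→P_2: (4)(1) − (4)(7) = -24
P_2→P_3: (4)(-5) − (2)(1) = -22
P_3→P_4: (2)(-5) − (6)(-5) = 20
P_4→P_5: (6)(-10) − (10)(-5) = -10
P_5→P_1: (10)(7) − (4)(-10) = 110
Σ = 74
Area = |Σ|/2 = 37.
Hole:
Apply the shoelace (surveyor's) formula: 2A = Σ (x_i·y_{i+1} − x_{i+1}·y_i), indices taken mod 3.
Σ = (19) + (-2) + (-11) = 6
Area = |Σ|/2 = 3.
Net area = 37 − 3 = 34.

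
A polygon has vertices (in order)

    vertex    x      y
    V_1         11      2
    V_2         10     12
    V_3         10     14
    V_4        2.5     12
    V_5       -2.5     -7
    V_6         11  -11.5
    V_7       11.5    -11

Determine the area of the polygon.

Σ = (112) + (20) + (85) + (12.5) + (105.75) + (11.25) + (144) = 490.5
Area = |Σ|/2 = 245.25.

245.25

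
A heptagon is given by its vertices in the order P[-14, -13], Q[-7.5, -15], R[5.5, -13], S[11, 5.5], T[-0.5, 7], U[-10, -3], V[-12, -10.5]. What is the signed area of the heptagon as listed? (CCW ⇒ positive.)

347.5

Apply the shoelace formula: 2A = Σ (x_i·y_{i+1} − x_{i+1}·y_i), indices taken mod 7.
Σ = (112.5) + (180) + (173.25) + (79.75) + (71.5) + (69) + (9) = 695
Signed area = Σ/2 = 347.5 (positive ⇒ counter-clockwise traversal).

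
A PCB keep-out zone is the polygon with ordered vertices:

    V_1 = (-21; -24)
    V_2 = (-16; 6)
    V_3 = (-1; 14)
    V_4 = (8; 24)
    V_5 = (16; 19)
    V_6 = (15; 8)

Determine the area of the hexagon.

Apply the shoelace (surveyor's) formula: 2A = Σ (x_i·y_{i+1} − x_{i+1}·y_i), indices taken mod 6.
V_1→V_2: (-21)(6) − (-16)(-24) = -510
V_2→V_3: (-16)(14) − (-1)(6) = -218
V_3→V_4: (-1)(24) − (8)(14) = -136
V_4→V_5: (8)(19) − (16)(24) = -232
V_5→V_6: (16)(8) − (15)(19) = -157
V_6→V_1: (15)(-24) − (-21)(8) = -192
Σ = -1445
Area = |Σ|/2 = 722.5.

722.5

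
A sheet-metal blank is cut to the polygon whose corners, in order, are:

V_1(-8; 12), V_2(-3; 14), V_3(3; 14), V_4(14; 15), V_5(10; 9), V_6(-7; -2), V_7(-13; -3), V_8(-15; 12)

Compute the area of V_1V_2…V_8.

291

Apply the shoelace formula: 2A = Σ (x_i·y_{i+1} − x_{i+1}·y_i), indices taken mod 8.
Σ = (-76) + (-84) + (-151) + (-24) + (43) + (-5) + (-201) + (-84) = -582
Area = |Σ|/2 = 291.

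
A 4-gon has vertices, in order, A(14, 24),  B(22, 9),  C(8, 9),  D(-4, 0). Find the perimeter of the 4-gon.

|AB| = √((8)² + (-15)²) = √289 = 17
|BC| = √((-14)² + (0)²) = √196 = 14
|CD| = √((-12)² + (-9)²) = √225 = 15
|DA| = √((18)² + (24)²) = √900 = 30
Perimeter = 17 + 14 + 15 + 30 = 76.

76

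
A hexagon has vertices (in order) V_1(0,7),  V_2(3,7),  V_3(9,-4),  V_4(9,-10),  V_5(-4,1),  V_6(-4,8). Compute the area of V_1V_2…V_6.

118.5

Apply Gauss's area formula: 2A = Σ (x_i·y_{i+1} − x_{i+1}·y_i), indices taken mod 6.
V_1→V_2: (0)(7) − (3)(7) = -21
V_2→V_3: (3)(-4) − (9)(7) = -75
V_3→V_4: (9)(-10) − (9)(-4) = -54
V_4→V_5: (9)(1) − (-4)(-10) = -31
V_5→V_6: (-4)(8) − (-4)(1) = -28
V_6→V_1: (-4)(7) − (0)(8) = -28
Σ = -237
Area = |Σ|/2 = 118.5.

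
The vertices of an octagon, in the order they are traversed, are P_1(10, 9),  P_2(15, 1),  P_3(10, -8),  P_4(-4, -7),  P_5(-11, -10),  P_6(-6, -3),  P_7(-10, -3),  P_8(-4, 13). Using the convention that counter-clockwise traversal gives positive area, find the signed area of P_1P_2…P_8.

-370.5

Apply Gauss's area formula: 2A = Σ (x_i·y_{i+1} − x_{i+1}·y_i), indices taken mod 8.
Σ = (-125) + (-130) + (-102) + (-37) + (-27) + (-12) + (-142) + (-166) = -741
Signed area = Σ/2 = -370.5 (negative ⇒ clockwise traversal).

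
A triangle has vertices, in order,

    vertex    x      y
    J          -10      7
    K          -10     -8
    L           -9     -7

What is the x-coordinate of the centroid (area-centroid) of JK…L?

Apply Gauss's area formula. First the cross-terms c_i = x_i·y_{i+1} − x_{i+1}·y_i:
  150, -2, -133  ⇒  2A = 15, A = 7.5.
Then Σ (x_i + x_{i+1})·c_i = -435, so x̄ = -435 / (6·7.5) = -29/3.

-29/3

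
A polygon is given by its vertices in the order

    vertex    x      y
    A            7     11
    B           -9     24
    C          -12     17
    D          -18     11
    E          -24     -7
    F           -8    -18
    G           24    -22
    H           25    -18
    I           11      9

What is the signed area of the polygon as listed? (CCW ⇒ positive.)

Apply the shoelace (surveyor's) formula: 2A = Σ (x_i·y_{i+1} − x_{i+1}·y_i), indices taken mod 9.
A→B: (7)(24) − (-9)(11) = 267
B→C: (-9)(17) − (-12)(24) = 135
C→D: (-12)(11) − (-18)(17) = 174
D→E: (-18)(-7) − (-24)(11) = 390
E→F: (-24)(-18) − (-8)(-7) = 376
F→G: (-8)(-22) − (24)(-18) = 608
G→H: (24)(-18) − (25)(-22) = 118
H→I: (25)(9) − (11)(-18) = 423
I→A: (11)(11) − (7)(9) = 58
Σ = 2549
Signed area = Σ/2 = 1274.5 (positive ⇒ counter-clockwise traversal).

1274.5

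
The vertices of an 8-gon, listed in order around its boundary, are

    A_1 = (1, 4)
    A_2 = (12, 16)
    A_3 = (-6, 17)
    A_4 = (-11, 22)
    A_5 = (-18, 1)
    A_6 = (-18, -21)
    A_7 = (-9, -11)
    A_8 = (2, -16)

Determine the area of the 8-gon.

Σ = (-32) + (300) + (55) + (385) + (396) + (9) + (166) + (24) = 1303
Area = |Σ|/2 = 651.5.

651.5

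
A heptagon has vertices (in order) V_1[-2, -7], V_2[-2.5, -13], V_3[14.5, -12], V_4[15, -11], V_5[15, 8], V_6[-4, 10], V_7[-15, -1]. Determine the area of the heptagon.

485.75

Apply the shoelace formula: 2A = Σ (x_i·y_{i+1} − x_{i+1}·y_i), indices taken mod 7.
Σ = (8.5) + (218.5) + (20.5) + (285) + (182) + (154) + (103) = 971.5
Area = |Σ|/2 = 485.75.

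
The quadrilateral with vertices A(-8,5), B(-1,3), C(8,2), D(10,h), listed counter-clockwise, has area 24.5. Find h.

4

Write out the shoelace sum; only the two edges meeting at D involve h:
2·Area = [(8·h − 10·2) + (10·5 − (-8)·h)] + -45
       = 16·h + -15 = 49
⇒ h = 4.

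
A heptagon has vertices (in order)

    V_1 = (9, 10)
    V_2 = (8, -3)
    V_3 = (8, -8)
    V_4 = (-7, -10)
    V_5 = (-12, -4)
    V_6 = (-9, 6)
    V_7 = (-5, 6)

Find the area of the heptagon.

Apply the surveyor's formula: 2A = Σ (x_i·y_{i+1} − x_{i+1}·y_i), indices taken mod 7.
Σ = (-107) + (-40) + (-136) + (-92) + (-108) + (-24) + (-104) = -611
Area = |Σ|/2 = 305.5.

305.5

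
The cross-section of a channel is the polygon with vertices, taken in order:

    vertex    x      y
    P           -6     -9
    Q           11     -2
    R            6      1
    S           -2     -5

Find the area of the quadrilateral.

Apply the surveyor's formula: 2A = Σ (x_i·y_{i+1} − x_{i+1}·y_i), indices taken mod 4.
Σ = (111) + (23) + (-28) + (-12) = 94
Area = |Σ|/2 = 47.

47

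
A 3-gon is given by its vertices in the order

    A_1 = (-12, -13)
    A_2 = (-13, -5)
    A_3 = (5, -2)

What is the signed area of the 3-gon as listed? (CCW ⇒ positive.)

Cross-terms: -109, 51, -89  ⇒  Σ = -147
Signed area = Σ/2 = -73.5 (negative ⇒ clockwise traversal).

-73.5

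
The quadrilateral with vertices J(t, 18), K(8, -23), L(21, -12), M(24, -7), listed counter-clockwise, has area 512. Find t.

-13

The doubled signed area Σ (x_i y_{i+1} − x_{i+1} y_i) is linear in t.
With t=0 it equals 816; the coefficient of t is -16 (from the two edges through J).
So -16·t + 816 = 2·512 = 1024 ⇒ t = -13.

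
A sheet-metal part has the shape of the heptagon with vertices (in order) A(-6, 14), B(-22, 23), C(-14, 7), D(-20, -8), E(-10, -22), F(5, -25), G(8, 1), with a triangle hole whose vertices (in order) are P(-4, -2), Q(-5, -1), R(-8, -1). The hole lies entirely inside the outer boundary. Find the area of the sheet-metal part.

815

Outer boundary:
Apply the shoelace (surveyor's) formula: 2A = Σ (x_i·y_{i+1} − x_{i+1}·y_i), indices taken mod 7.
Σ = (170) + (168) + (252) + (360) + (360) + (205) + (118) = 1633
Area = |Σ|/2 = 816.5.
Hole:
Apply Gauss's area formula: 2A = Σ (x_i·y_{i+1} − x_{i+1}·y_i), indices taken mod 3.
Σ = (-6) + (-3) + (12) = 3
Area = |Σ|/2 = 1.5.
Net area = 816.5 − 1.5 = 815.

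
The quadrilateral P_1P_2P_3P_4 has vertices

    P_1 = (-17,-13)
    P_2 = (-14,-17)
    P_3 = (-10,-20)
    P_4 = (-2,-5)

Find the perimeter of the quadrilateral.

|P_1P_2| = √((3)² + (-4)²) = √25 = 5
|P_2P_3| = √((4)² + (-3)²) = √25 = 5
|P_3P_4| = √((8)² + (15)²) = √289 = 17
|P_4P_1| = √((-15)² + (-8)²) = √289 = 17
Perimeter = 5 + 5 + 17 + 17 = 44.

44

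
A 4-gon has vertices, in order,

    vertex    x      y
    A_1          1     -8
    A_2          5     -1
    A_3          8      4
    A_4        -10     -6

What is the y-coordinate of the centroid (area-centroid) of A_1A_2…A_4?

-97/29

Apply Gauss's area formula. First the cross-terms c_i = x_i·y_{i+1} − x_{i+1}·y_i:
  39, 28, -8, 86  ⇒  2A = 145, A = 72.5.
Then Σ (y_i + y_{i+1})·c_i = -1455, so ȳ = -1455 / (6·72.5) = -97/29.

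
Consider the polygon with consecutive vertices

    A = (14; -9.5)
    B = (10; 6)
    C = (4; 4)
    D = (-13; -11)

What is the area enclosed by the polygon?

Apply the surveyor's formula: 2A = Σ (x_i·y_{i+1} − x_{i+1}·y_i), indices taken mod 4.
Σ = (179) + (16) + (8) + (277.5) = 480.5
Area = |Σ|/2 = 240.25.

240.25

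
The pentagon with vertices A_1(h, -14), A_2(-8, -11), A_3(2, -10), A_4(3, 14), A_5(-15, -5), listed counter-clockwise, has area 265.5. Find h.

The doubled signed area Σ (x_i y_{i+1} − x_{i+1} y_i) is linear in h.
With h=0 it equals 453; the coefficient of h is -6 (from the two edges through A_1).
So -6·h + 453 = 2·265.5 = 531 ⇒ h = -13.

-13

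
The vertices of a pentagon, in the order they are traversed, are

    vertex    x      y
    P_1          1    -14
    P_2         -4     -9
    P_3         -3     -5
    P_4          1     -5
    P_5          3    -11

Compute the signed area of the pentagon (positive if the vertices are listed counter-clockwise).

Apply the shoelace formula: 2A = Σ (x_i·y_{i+1} − x_{i+1}·y_i), indices taken mod 5.
Σ = (-65) + (-7) + (20) + (4) + (-31) = -79
Signed area = Σ/2 = -39.5 (negative ⇒ clockwise traversal).

-39.5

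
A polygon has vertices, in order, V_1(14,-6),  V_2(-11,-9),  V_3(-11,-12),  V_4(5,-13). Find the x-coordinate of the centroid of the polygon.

92/147

Apply the shoelace formula. First the cross-terms c_i = x_i·y_{i+1} − x_{i+1}·y_i:
  -192, 33, 203, 152  ⇒  2A = 196, A = 98.
Then Σ (x_i + x_{i+1})·c_i = 368, so x̄ = 368 / (6·98) = 92/147.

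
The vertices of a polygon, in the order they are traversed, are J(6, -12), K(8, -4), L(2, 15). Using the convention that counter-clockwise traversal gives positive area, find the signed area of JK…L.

43

Σ = (72) + (128) + (-114) = 86
Signed area = Σ/2 = 43 (positive ⇒ counter-clockwise traversal).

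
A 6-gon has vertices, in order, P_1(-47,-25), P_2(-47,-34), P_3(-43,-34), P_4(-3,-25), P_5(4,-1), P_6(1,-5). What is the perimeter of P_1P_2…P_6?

136

|P_1P_2| = √((0)² + (-9)²) = √81 = 9
|P_2P_3| = √((4)² + (0)²) = √16 = 4
|P_3P_4| = √((40)² + (9)²) = √1681 = 41
|P_4P_5| = √((7)² + (24)²) = √625 = 25
|P_5P_6| = √((-3)² + (-4)²) = √25 = 5
|P_6P_1| = √((-48)² + (-20)²) = √2704 = 52
Perimeter = 9 + 4 + 41 + 25 + 5 + 52 = 136.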